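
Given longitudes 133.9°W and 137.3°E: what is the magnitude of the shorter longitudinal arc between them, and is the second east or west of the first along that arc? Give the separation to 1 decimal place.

Raw difference: 137.3 − -133.9 = 271.2°.
Normalise into (−180°, 180°]: 271.2° − 360° = -88.8°.
Negative ⇒ the second point lies to the west; separation 88.8°.

88.8° west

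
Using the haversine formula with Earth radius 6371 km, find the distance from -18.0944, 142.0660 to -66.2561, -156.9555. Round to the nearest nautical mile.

3721 nmi

Δλ = -156.9555 − 142.0660 = -299.0215°; wrapped into (−180°, 180°]: 60.9785°.
Δφ = -66.2561 − -18.0944 = -48.1617°.
a = sin²(Δφ/2) + cos φ₁ · cos φ₂ · sin²(Δλ/2) = 0.265013.
c = 2·atan2(√a, √(1−a)) = 1.08154 rad → d = 6371·c ≈ 6890.46 km ≈ 3720.55 nmi.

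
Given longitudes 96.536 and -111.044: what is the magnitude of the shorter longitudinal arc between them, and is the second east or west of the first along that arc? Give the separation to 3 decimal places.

152.420° east

Raw difference: -111.044 − 96.536 = -207.58°.
Normalise into (−180°, 180°]: -207.58° + 360° = 152.42°.
Positive ⇒ the second point lies to the east; separation 152.420°.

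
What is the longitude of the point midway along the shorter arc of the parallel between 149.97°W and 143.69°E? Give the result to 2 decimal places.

176.86°E

Signed shortest Δλ from -149.97° to +143.69° is -66.34°.
Midpoint longitude = -149.97° + (-66.34°)/2 = -149.97° − 33.17° = -183.14°.
Normalise into (−180°, 180°]: +176.86°.
(The naïve average (-149.97 + +143.69)/2 = -3.14° is on the wrong side of the globe.)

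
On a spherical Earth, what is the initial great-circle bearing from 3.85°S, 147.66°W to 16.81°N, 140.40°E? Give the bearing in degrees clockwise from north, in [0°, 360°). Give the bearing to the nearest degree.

Δλ = 140.40 − -147.66 = 288.06°; wrapped into (−180°, 180°]: -71.94°.
θ = atan2( sin Δλ · cos φ₂ , cos φ₁ · sin φ₂ − sin φ₁ · cos φ₂ · cos Δλ )
  = atan2(-0.91011, 0.30847) = -71.276° → normalised to [0°, 360°): 288.724°.

289°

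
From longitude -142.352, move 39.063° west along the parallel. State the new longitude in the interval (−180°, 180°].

Start at -142.352°; shift −39.063° → -181.415°.
-181.415° lies outside (−180°, 180°]; add 360° → +178.585°.

+178.585°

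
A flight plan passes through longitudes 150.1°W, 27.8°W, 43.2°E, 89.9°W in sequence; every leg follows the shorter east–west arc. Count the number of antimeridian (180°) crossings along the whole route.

0

Leg 1: -150.1° → -27.8°, shortest Δλ = 122.3° (east) — does not cross 180°.
Leg 2: -27.8° → +43.2°, shortest Δλ = 71.0° (east) — does not cross 180°.
Leg 3: +43.2° → -89.9°, shortest Δλ = -133.1° (west) — does not cross 180°.
Total crossings: 0.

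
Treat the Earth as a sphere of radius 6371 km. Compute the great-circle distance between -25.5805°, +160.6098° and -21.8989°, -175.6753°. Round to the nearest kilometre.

2445 km

Δλ = -175.6753 − 160.6098 = -336.2851°; wrapped into (−180°, 180°]: 23.7149°.
Δφ = -21.8989 − -25.5805 = 3.6816°.
a = sin²(Δφ/2) + cos φ₁ · cos φ₂ · sin²(Δλ/2) = 0.036366.
c = 2·atan2(√a, √(1−a)) = 0.38375 rad → d = 6371·c ≈ 2444.87 km.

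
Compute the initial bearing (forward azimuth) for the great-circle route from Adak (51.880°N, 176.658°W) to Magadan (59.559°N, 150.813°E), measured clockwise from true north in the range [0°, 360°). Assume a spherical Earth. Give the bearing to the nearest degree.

Δλ = 150.813 − -176.658 = 327.471°; wrapped into (−180°, 180°]: -32.529°.
θ = atan2( sin Δλ · cos φ₂ , cos φ₁ · sin φ₂ − sin φ₁ · cos φ₂ · cos Δλ )
  = atan2(-0.27244, 0.19615) = -54.246° → normalised to [0°, 360°): 305.754°.

306°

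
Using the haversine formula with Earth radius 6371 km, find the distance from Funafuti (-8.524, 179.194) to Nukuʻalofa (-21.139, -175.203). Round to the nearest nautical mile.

824 nmi

Δλ = -175.203 − 179.194 = -354.397°; wrapped into (−180°, 180°]: 5.603°.
Δφ = -21.139 − -8.524 = -12.615°.
a = sin²(Δφ/2) + cos φ₁ · cos φ₂ · sin²(Δλ/2) = 0.014274.
c = 2·atan2(√a, √(1−a)) = 0.23952 rad → d = 6371·c ≈ 1525.96 km ≈ 823.95 nmi.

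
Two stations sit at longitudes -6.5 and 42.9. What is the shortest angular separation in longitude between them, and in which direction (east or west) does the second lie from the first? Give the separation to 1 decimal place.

49.4° east

Raw difference: 42.9 − -6.5 = 49.4°.
Normalise into (−180°, 180°]: 49.4° stays 49.4°.
Positive ⇒ the second point lies to the east; separation 49.4°.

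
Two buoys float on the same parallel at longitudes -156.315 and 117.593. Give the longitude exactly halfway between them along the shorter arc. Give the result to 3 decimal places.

+160.639°

Signed shortest Δλ from -156.315° to +117.593° is -86.092°.
Midpoint longitude = -156.315° + (-86.092°)/2 = -156.315° − 43.046° = -199.361°.
Normalise into (−180°, 180°]: +160.639°.
(The naïve average (-156.315 + +117.593)/2 = -19.361° is on the wrong side of the globe.)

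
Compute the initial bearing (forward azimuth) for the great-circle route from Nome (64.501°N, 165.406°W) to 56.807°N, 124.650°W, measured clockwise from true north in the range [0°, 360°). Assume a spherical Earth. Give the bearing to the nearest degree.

Δλ = -124.650 − -165.406 = 40.756°.
θ = atan2( sin Δλ · cos φ₂ , cos φ₁ · sin φ₂ − sin φ₁ · cos φ₂ · cos Δλ )
  = atan2(0.35740, -0.01405) = 92.252° → normalised to [0°, 360°): 92.252°.

92°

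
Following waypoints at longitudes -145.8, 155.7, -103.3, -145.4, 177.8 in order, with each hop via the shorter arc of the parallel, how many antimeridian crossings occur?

Leg 1: -145.8° → +155.7°, shortest Δλ = -58.5° (west) — crosses 180°.
Leg 2: +155.7° → -103.3°, shortest Δλ = 101.0° (east) — crosses 180°.
Leg 3: -103.3° → -145.4°, shortest Δλ = -42.1° (west) — does not cross 180°.
Leg 4: -145.4° → +177.8°, shortest Δλ = -36.8° (west) — crosses 180°.
Total crossings: 3.

3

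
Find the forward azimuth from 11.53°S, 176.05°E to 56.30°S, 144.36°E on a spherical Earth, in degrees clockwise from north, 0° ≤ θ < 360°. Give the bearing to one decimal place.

202.0°

Δλ = 144.36 − 176.05 = -31.69°.
θ = atan2( sin Δλ · cos φ₂ , cos φ₁ · sin φ₂ − sin φ₁ · cos φ₂ · cos Δλ )
  = atan2(-0.29147, -0.72080) = -157.983° → normalised to [0°, 360°): 202.017°.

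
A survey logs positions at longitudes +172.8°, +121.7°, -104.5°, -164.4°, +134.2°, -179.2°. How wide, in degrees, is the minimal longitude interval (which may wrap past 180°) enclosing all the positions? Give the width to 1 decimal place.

Sort the longitudes: -179.2°, -164.4°, -104.5°, +121.7°, +134.2°, +172.8°.
Eastward gaps between consecutive values (wrapping around): 14.8°, 59.9°, 226.2°, 12.5°, 38.6°, 8.0°.
Largest gap = 226.2° ⇒ minimal covering band is its complement: 360° − 226.2° = 133.8°.
Band runs from +121.7° eastward to -104.5°, crossing the antimeridian.

133.8°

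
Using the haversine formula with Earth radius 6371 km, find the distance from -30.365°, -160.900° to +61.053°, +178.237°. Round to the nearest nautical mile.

Δλ = 178.237 − -160.900 = 339.137°; wrapped into (−180°, 180°]: -20.863°.
Δφ = 61.053 − -30.365 = 91.418°.
a = sin²(Δφ/2) + cos φ₁ · cos φ₂ · sin²(Δλ/2) = 0.526063.
c = 2·atan2(√a, √(1−a)) = 1.62295 rad → d = 6371·c ≈ 10339.79 km ≈ 5583.04 nmi.

5583 nmi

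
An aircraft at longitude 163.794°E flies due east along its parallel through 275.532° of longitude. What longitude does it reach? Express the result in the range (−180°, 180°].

Start at +163.794°; shift +275.532° → +439.326°.
+439.326° lies outside (−180°, 180°]; subtract 360° → +79.326°.

79.326°E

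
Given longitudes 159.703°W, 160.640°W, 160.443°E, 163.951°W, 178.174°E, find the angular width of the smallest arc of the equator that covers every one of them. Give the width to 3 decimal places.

Sort the longitudes: -163.951°, -160.640°, -159.703°, +160.443°, +178.174°.
Eastward gaps between consecutive values (wrapping around): 3.311°, 0.937°, 320.146°, 17.731°, 17.875°.
Largest gap = 320.146° ⇒ minimal covering band is its complement: 360° − 320.146° = 39.854°.
Band runs from +160.443° eastward to -159.703°, crossing the antimeridian.

39.854°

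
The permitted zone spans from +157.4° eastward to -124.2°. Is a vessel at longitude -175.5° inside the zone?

Band width going east from +157.4° to -124.2°: ((-124.2 − 157.4) mod 360) = 78.4°.
Offset of -175.5° east of the west edge: ((-175.5 − 157.4) mod 360) = 27.1°.
27.1° ≤ 78.4° ⇒ inside.

Yes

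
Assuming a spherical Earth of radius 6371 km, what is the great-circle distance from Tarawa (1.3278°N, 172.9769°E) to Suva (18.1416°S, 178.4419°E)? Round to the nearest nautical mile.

Δλ = 178.4419 − 172.9769 = 5.4650°.
Δφ = -18.1416 − 1.3278 = -19.4694°.
a = sin²(Δφ/2) + cos φ₁ · cos φ₂ · sin²(Δλ/2) = 0.030749.
c = 2·atan2(√a, √(1−a)) = 0.35253 rad → d = 6371·c ≈ 2245.98 km ≈ 1212.73 nmi.

1213 nmi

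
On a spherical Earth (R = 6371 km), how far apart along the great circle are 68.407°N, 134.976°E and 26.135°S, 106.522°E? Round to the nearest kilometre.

10768 km

Δλ = 106.522 − 134.976 = -28.454°.
Δφ = -26.135 − 68.407 = -94.542°.
a = sin²(Δφ/2) + cos φ₁ · cos φ₂ · sin²(Δλ/2) = 0.559550.
c = 2·atan2(√a, √(1−a)) = 1.69018 rad → d = 6371·c ≈ 10768.14 km.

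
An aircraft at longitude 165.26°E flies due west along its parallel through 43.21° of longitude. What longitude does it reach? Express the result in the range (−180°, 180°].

122.05°E

Start at +165.26°; shift −43.21° → +122.05°.
+122.05° already lies in (−180°, 180°].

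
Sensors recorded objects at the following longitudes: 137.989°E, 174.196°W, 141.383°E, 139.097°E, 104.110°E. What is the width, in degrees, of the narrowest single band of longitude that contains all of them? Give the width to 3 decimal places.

81.694°

Sort the longitudes: -174.196°, +104.110°, +137.989°, +139.097°, +141.383°.
Eastward gaps between consecutive values (wrapping around): 278.306°, 33.879°, 1.108°, 2.286°, 44.421°.
Largest gap = 278.306° ⇒ minimal covering band is its complement: 360° − 278.306° = 81.694°.
Band runs from +104.110° eastward to -174.196°, crossing the antimeridian.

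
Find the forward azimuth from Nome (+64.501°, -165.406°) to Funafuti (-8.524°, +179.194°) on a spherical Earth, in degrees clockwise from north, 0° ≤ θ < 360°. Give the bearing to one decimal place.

Δλ = 179.194 − -165.406 = 344.600°; wrapped into (−180°, 180°]: -15.400°.
θ = atan2( sin Δλ · cos φ₂ , cos φ₁ · sin φ₂ − sin φ₁ · cos φ₂ · cos Δλ )
  = atan2(-0.26262, -0.92438) = -164.140° → normalised to [0°, 360°): 195.860°.

195.9°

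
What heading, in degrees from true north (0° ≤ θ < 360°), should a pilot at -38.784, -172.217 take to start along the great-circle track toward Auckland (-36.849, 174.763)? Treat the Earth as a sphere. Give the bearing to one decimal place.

Δλ = 174.763 − -172.217 = 346.980°; wrapped into (−180°, 180°]: -13.020°.
θ = atan2( sin Δλ · cos φ₂ , cos φ₁ · sin φ₂ − sin φ₁ · cos φ₂ · cos Δλ )
  = atan2(-0.18028, 0.02088) = -83.394° → normalised to [0°, 360°): 276.606°.

276.6°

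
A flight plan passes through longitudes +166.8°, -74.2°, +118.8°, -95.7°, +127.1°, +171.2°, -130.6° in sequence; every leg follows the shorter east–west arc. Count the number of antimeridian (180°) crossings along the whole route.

5

Leg 1: +166.8° → -74.2°, shortest Δλ = 119.0° (east) — crosses 180°.
Leg 2: -74.2° → +118.8°, shortest Δλ = -167.0° (west) — crosses 180°.
Leg 3: +118.8° → -95.7°, shortest Δλ = 145.5° (east) — crosses 180°.
Leg 4: -95.7° → +127.1°, shortest Δλ = -137.2° (west) — crosses 180°.
Leg 5: +127.1° → +171.2°, shortest Δλ = 44.1° (east) — does not cross 180°.
Leg 6: +171.2° → -130.6°, shortest Δλ = 58.2° (east) — crosses 180°.
Total crossings: 5.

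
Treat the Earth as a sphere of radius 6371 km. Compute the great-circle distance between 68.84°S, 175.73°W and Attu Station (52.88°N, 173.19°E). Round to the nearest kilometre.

13565 km

Δλ = 173.19 − -175.73 = 348.92°; wrapped into (−180°, 180°]: -11.08°.
Δφ = 52.88 − -68.84 = 121.72°.
a = sin²(Δφ/2) + cos φ₁ · cos φ₂ · sin²(Δλ/2) = 0.764915.
c = 2·atan2(√a, √(1−a)) = 2.12920 rad → d = 6371·c ≈ 13565.10 km.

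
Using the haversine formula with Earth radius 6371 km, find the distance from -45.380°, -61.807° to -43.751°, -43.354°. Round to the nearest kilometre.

Δλ = -43.354 − -61.807 = 18.453°.
Δφ = -43.751 − -45.380 = 1.629°.
a = sin²(Δφ/2) + cos φ₁ · cos φ₂ · sin²(Δλ/2) = 0.013246.
c = 2·atan2(√a, √(1−a)) = 0.23069 rad → d = 6371·c ≈ 1469.75 km.

1470 km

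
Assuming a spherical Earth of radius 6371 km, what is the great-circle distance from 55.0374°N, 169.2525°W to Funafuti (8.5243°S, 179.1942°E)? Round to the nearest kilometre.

7149 km

Δλ = 179.1942 − -169.2525 = 348.4467°; wrapped into (−180°, 180°]: -11.5533°.
Δφ = -8.5243 − 55.0374 = -63.5617°.
a = sin²(Δφ/2) + cos φ₁ · cos φ₂ · sin²(Δλ/2) = 0.283124.
c = 2·atan2(√a, √(1−a)) = 1.12214 rad → d = 6371·c ≈ 7149.18 km.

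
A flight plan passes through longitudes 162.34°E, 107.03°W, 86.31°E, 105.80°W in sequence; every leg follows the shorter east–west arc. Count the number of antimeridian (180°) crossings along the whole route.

Leg 1: +162.34° → -107.03°, shortest Δλ = 90.63° (east) — crosses 180°.
Leg 2: -107.03° → +86.31°, shortest Δλ = -166.66° (west) — crosses 180°.
Leg 3: +86.31° → -105.80°, shortest Δλ = 167.89° (east) — crosses 180°.
Total crossings: 3.

3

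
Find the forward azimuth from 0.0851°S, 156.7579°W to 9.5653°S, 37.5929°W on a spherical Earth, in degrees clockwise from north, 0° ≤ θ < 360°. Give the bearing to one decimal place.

Δλ = -37.5929 − -156.7579 = 119.1650°.
θ = atan2( sin Δλ · cos φ₂ , cos φ₁ · sin φ₂ − sin φ₁ · cos φ₂ · cos Δλ )
  = atan2(0.86108, -0.16689) = 100.968° → normalised to [0°, 360°): 100.968°.

101.0°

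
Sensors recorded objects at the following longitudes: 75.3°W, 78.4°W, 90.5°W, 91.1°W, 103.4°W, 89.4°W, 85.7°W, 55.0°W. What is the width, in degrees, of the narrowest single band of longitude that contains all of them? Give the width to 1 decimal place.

48.4°

Sort the longitudes: -103.4°, -91.1°, -90.5°, -89.4°, -85.7°, -78.4°, -75.3°, -55.0°.
Eastward gaps between consecutive values (wrapping around): 12.3°, 0.6°, 1.1°, 3.7°, 7.3°, 3.1°, 20.3°, 311.6°.
Largest gap = 311.6° ⇒ minimal covering band is its complement: 360° − 311.6° = 48.4°.
Band runs from -103.4° eastward to -55.0°.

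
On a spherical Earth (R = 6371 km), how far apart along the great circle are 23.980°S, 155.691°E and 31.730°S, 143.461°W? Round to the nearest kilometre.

5969 km

Δλ = -143.461 − 155.691 = -299.152°; wrapped into (−180°, 180°]: 60.848°.
Δφ = -31.730 − -23.980 = -7.750°.
a = sin²(Δφ/2) + cos φ₁ · cos φ₂ · sin²(Δλ/2) = 0.203850.
c = 2·atan2(√a, √(1−a)) = 0.93688 rad → d = 6371·c ≈ 5968.89 km.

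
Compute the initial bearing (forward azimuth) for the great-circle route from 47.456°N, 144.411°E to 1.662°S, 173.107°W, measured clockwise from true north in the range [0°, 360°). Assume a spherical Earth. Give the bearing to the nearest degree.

130°

Δλ = -173.107 − 144.411 = -317.518°; wrapped into (−180°, 180°]: 42.482°.
θ = atan2( sin Δλ · cos φ₂ , cos φ₁ · sin φ₂ − sin φ₁ · cos φ₂ · cos Δλ )
  = atan2(0.67507, -0.56273) = 129.814° → normalised to [0°, 360°): 129.814°.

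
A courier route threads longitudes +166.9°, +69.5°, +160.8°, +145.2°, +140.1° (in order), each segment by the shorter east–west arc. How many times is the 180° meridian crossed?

Leg 1: +166.9° → +69.5°, shortest Δλ = -97.4° (west) — does not cross 180°.
Leg 2: +69.5° → +160.8°, shortest Δλ = 91.3° (east) — does not cross 180°.
Leg 3: +160.8° → +145.2°, shortest Δλ = -15.6° (west) — does not cross 180°.
Leg 4: +145.2° → +140.1°, shortest Δλ = -5.1° (west) — does not cross 180°.
Total crossings: 0.

0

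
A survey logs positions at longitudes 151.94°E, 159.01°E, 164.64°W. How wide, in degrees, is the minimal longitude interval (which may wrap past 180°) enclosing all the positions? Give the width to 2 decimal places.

Sort the longitudes: -164.64°, +151.94°, +159.01°.
Eastward gaps between consecutive values (wrapping around): 316.58°, 7.07°, 36.35°.
Largest gap = 316.58° ⇒ minimal covering band is its complement: 360° − 316.58° = 43.42°.
Band runs from +151.94° eastward to -164.64°, crossing the antimeridian.

43.42°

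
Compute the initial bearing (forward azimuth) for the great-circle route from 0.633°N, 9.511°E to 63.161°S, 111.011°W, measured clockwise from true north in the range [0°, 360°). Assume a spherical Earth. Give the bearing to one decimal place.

203.6°

Δλ = -111.011 − 9.511 = -120.522°.
θ = atan2( sin Δλ · cos φ₂ , cos φ₁ · sin φ₂ − sin φ₁ · cos φ₂ · cos Δλ )
  = atan2(-0.38892, -0.88969) = -156.388° → normalised to [0°, 360°): 203.612°.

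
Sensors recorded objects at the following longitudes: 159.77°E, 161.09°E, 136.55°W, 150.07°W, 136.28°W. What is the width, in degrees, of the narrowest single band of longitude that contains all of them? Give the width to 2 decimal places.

Sort the longitudes: -150.07°, -136.55°, -136.28°, +159.77°, +161.09°.
Eastward gaps between consecutive values (wrapping around): 13.52°, 0.27°, 296.05°, 1.32°, 48.84°.
Largest gap = 296.05° ⇒ minimal covering band is its complement: 360° − 296.05° = 63.95°.
Band runs from +159.77° eastward to -136.28°, crossing the antimeridian.

63.95°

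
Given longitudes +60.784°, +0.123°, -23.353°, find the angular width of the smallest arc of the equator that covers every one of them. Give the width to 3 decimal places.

84.137°

Sort the longitudes: -23.353°, +0.123°, +60.784°.
Eastward gaps between consecutive values (wrapping around): 23.476°, 60.661°, 275.863°.
Largest gap = 275.863° ⇒ minimal covering band is its complement: 360° − 275.863° = 84.137°.
Band runs from -23.353° eastward to +60.784°.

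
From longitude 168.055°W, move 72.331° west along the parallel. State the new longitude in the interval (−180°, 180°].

119.614°E

Start at -168.055°; shift −72.331° → -240.386°.
-240.386° lies outside (−180°, 180°]; add 360° → +119.614°.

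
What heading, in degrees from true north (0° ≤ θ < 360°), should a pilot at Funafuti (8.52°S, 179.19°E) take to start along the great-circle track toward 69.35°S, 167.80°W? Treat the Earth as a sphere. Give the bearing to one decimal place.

174.8°

Δλ = -167.80 − 179.19 = -346.99°; wrapped into (−180°, 180°]: 13.01°.
θ = atan2( sin Δλ · cos φ₂ , cos φ₁ · sin φ₂ − sin φ₁ · cos φ₂ · cos Δλ )
  = atan2(0.07939, -0.87452) = 174.813° → normalised to [0°, 360°): 174.813°.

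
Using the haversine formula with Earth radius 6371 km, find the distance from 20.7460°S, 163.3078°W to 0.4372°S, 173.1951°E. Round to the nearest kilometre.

Δλ = 173.1951 − -163.3078 = 336.5029°; wrapped into (−180°, 180°]: -23.4971°.
Δφ = -0.4372 − -20.7460 = 20.3088°.
a = sin²(Δφ/2) + cos φ₁ · cos φ₂ · sin²(Δλ/2) = 0.069853.
c = 2·atan2(√a, √(1−a)) = 0.53495 rad → d = 6371·c ≈ 3408.16 km.

3408 km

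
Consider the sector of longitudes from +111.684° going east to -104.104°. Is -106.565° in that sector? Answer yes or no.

Yes

Band width going east from +111.684° to -104.104°: ((-104.104 − 111.684) mod 360) = 144.212°.
Offset of -106.565° east of the west edge: ((-106.565 − 111.684) mod 360) = 141.751°.
141.751° ≤ 144.212° ⇒ inside.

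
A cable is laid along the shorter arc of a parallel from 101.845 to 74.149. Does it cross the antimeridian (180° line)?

No

Signed shortest Δλ = ((74.149 − 101.845 + 180) mod 360) − 180 = -27.696°.
Going west by 27.696° from +101.845° reaches +74.149° without touching 180°.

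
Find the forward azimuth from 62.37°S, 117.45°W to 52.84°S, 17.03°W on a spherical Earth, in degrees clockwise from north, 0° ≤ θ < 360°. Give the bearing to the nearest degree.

Δλ = -17.03 − -117.45 = 100.42°.
θ = atan2( sin Δλ · cos φ₂ , cos φ₁ · sin φ₂ − sin φ₁ · cos φ₂ · cos Δλ )
  = atan2(0.59408, -0.46638) = 128.134° → normalised to [0°, 360°): 128.134°.

128°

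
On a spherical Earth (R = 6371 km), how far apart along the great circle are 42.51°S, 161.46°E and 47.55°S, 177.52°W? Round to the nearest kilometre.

1738 km

Δλ = -177.52 − 161.46 = -338.98°; wrapped into (−180°, 180°]: 21.02°.
Δφ = -47.55 − -42.51 = -5.04°.
a = sin²(Δφ/2) + cos φ₁ · cos φ₂ · sin²(Δλ/2) = 0.018488.
c = 2·atan2(√a, √(1−a)) = 0.27278 rad → d = 6371·c ≈ 1737.90 km.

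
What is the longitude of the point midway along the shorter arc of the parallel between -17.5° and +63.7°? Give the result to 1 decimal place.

+23.1°

Signed shortest Δλ from -17.5° to +63.7° is +81.2°.
Midpoint longitude = -17.5° + (+81.2°)/2 = -17.5° + 40.6° = +23.1°.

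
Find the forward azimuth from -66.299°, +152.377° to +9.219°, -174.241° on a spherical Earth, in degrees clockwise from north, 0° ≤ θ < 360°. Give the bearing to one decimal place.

33.5°

Δλ = -174.241 − 152.377 = -326.618°; wrapped into (−180°, 180°]: 33.382°.
θ = atan2( sin Δλ · cos φ₂ , cos φ₁ · sin φ₂ − sin φ₁ · cos φ₂ · cos Δλ )
  = atan2(0.54311, 0.81911) = 33.546° → normalised to [0°, 360°): 33.546°.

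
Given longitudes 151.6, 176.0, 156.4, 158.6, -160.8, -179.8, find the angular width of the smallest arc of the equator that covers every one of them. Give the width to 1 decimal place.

Sort the longitudes: -179.8°, -160.8°, +151.6°, +156.4°, +158.6°, +176.0°.
Eastward gaps between consecutive values (wrapping around): 19.0°, 312.4°, 4.8°, 2.2°, 17.4°, 4.2°.
Largest gap = 312.4° ⇒ minimal covering band is its complement: 360° − 312.4° = 47.6°.
Band runs from +151.6° eastward to -160.8°, crossing the antimeridian.

47.6°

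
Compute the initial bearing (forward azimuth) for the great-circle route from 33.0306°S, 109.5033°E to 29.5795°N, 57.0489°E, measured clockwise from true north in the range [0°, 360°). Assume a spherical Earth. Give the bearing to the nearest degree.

316°

Δλ = 57.0489 − 109.5033 = -52.4544°.
θ = atan2( sin Δλ · cos φ₂ , cos φ₁ · sin φ₂ − sin φ₁ · cos φ₂ · cos Δλ )
  = atan2(-0.68954, 0.70273) = -44.457° → normalised to [0°, 360°): 315.543°.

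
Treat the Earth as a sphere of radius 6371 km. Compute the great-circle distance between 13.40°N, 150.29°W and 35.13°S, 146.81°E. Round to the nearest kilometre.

8535 km

Δλ = 146.81 − -150.29 = 297.10°; wrapped into (−180°, 180°]: -62.90°.
Δφ = -35.13 − 13.40 = -48.53°.
a = sin²(Δφ/2) + cos φ₁ · cos φ₂ · sin²(Δλ/2) = 0.385466.
c = 2·atan2(√a, √(1−a)) = 1.33968 rad → d = 6371·c ≈ 8535.07 km.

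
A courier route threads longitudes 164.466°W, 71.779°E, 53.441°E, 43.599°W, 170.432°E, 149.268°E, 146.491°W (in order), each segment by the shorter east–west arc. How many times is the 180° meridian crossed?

Leg 1: -164.466° → +71.779°, shortest Δλ = -123.755° (west) — crosses 180°.
Leg 2: +71.779° → +53.441°, shortest Δλ = -18.338° (west) — does not cross 180°.
Leg 3: +53.441° → -43.599°, shortest Δλ = -97.04° (west) — does not cross 180°.
Leg 4: -43.599° → +170.432°, shortest Δλ = -145.969° (west) — crosses 180°.
Leg 5: +170.432° → +149.268°, shortest Δλ = -21.164° (west) — does not cross 180°.
Leg 6: +149.268° → -146.491°, shortest Δλ = 64.241° (east) — crosses 180°.
Total crossings: 3.

3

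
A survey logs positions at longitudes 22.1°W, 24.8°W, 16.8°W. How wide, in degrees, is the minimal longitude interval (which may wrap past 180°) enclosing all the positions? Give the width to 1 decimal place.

Sort the longitudes: -24.8°, -22.1°, -16.8°.
Eastward gaps between consecutive values (wrapping around): 2.7°, 5.3°, 352.0°.
Largest gap = 352.0° ⇒ minimal covering band is its complement: 360° − 352.0° = 8.0°.
Band runs from -24.8° eastward to -16.8°.

8.0°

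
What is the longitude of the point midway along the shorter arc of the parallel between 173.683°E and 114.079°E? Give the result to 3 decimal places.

Signed shortest Δλ from +173.683° to +114.079° is -59.604°.
Midpoint longitude = +173.683° + (-59.604°)/2 = +173.683° − 29.802° = +143.881°.

143.881°E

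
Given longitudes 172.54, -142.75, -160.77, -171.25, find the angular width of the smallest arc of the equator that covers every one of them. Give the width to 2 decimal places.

44.71°

Sort the longitudes: -171.25°, -160.77°, -142.75°, +172.54°.
Eastward gaps between consecutive values (wrapping around): 10.48°, 18.02°, 315.29°, 16.21°.
Largest gap = 315.29° ⇒ minimal covering band is its complement: 360° − 315.29° = 44.71°.
Band runs from +172.54° eastward to -142.75°, crossing the antimeridian.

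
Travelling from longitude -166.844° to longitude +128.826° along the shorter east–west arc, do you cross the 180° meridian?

Yes

Naïve |128.826 − -166.844| = 295.67° > 180°, so the shorter arc goes the other way round — across 180°.
Signed shortest Δλ = ((128.826 − -166.844 + 180) mod 360) − 180 = -64.33°.
Going west by 64.33° from -166.844° passes through 180° before reaching +128.826°.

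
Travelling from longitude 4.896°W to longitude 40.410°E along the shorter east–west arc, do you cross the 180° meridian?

No

Signed shortest Δλ = ((40.410 − -4.896 + 180) mod 360) − 180 = 45.306°.
Going east by 45.306° from -4.896° reaches +40.410° without touching 180°.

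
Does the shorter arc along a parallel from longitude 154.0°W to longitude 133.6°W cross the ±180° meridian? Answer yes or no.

Signed shortest Δλ = ((-133.6 − -154.0 + 180) mod 360) − 180 = 20.4°.
Going east by 20.4° from -154.0° reaches -133.6° without touching 180°.

No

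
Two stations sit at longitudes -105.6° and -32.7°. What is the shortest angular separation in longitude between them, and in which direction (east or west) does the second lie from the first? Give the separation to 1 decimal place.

Raw difference: -32.7 − -105.6 = 72.9°.
Normalise into (−180°, 180°]: 72.9° stays 72.9°.
Positive ⇒ the second point lies to the east; separation 72.9°.

72.9° east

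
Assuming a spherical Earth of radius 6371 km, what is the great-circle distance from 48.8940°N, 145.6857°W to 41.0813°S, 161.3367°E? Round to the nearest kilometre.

Δλ = 161.3367 − -145.6857 = 307.0224°; wrapped into (−180°, 180°]: -52.9776°.
Δφ = -41.0813 − 48.8940 = -89.9753°.
a = sin²(Δφ/2) + cos φ₁ · cos φ₂ · sin²(Δλ/2) = 0.598372.
c = 2·atan2(√a, √(1−a)) = 1.76883 rad → d = 6371·c ≈ 11269.23 km.

11269 km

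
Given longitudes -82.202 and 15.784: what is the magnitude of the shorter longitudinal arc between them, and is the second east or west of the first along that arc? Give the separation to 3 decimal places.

Raw difference: 15.784 − -82.202 = 97.986°.
Normalise into (−180°, 180°]: 97.986° stays 97.986°.
Positive ⇒ the second point lies to the east; separation 97.986°.

97.986° east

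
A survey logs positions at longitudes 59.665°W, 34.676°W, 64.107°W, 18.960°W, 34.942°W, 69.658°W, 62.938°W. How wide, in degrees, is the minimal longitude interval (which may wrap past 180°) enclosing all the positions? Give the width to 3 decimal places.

Sort the longitudes: -69.658°, -64.107°, -62.938°, -59.665°, -34.942°, -34.676°, -18.960°.
Eastward gaps between consecutive values (wrapping around): 5.551°, 1.169°, 3.273°, 24.723°, 0.266°, 15.716°, 309.302°.
Largest gap = 309.302° ⇒ minimal covering band is its complement: 360° − 309.302° = 50.698°.
Band runs from -69.658° eastward to -18.960°.

50.698°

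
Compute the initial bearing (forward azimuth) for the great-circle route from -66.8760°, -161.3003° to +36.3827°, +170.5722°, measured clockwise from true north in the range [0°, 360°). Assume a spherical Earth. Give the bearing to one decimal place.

Δλ = 170.5722 − -161.3003 = 331.8725°; wrapped into (−180°, 180°]: -28.1275°.
θ = atan2( sin Δλ · cos φ₂ , cos φ₁ · sin φ₂ − sin φ₁ · cos φ₂ · cos Δλ )
  = atan2(-0.37954, 0.88590) = -23.191° → normalised to [0°, 360°): 336.809°.

336.8°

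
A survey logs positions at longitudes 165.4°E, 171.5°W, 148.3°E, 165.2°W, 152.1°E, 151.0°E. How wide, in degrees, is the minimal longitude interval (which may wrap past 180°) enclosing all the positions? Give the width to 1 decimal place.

Sort the longitudes: -171.5°, -165.2°, +148.3°, +151.0°, +152.1°, +165.4°.
Eastward gaps between consecutive values (wrapping around): 6.3°, 313.5°, 2.7°, 1.1°, 13.3°, 23.1°.
Largest gap = 313.5° ⇒ minimal covering band is its complement: 360° − 313.5° = 46.5°.
Band runs from +148.3° eastward to -165.2°, crossing the antimeridian.

46.5°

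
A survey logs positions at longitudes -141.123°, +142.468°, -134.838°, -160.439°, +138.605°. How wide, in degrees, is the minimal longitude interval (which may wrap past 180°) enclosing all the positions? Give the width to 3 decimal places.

Sort the longitudes: -160.439°, -141.123°, -134.838°, +138.605°, +142.468°.
Eastward gaps between consecutive values (wrapping around): 19.316°, 6.285°, 273.443°, 3.863°, 57.093°.
Largest gap = 273.443° ⇒ minimal covering band is its complement: 360° − 273.443° = 86.557°.
Band runs from +138.605° eastward to -134.838°, crossing the antimeridian.

86.557°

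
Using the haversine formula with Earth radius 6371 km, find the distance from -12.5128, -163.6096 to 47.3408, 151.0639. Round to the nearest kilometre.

8028 km

Δλ = 151.0639 − -163.6096 = 314.6735°; wrapped into (−180°, 180°]: -45.3265°.
Δφ = 47.3408 − -12.5128 = 59.8536°.
a = sin²(Δφ/2) + cos φ₁ · cos φ₂ · sin²(Δλ/2) = 0.347111.
c = 2·atan2(√a, √(1−a)) = 1.26004 rad → d = 6371·c ≈ 8027.73 km.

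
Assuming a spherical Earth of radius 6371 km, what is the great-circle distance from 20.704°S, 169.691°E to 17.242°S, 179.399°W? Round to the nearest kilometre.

Δλ = -179.399 − 169.691 = -349.090°; wrapped into (−180°, 180°]: 10.910°.
Δφ = -17.242 − -20.704 = 3.462°.
a = sin²(Δφ/2) + cos φ₁ · cos φ₂ · sin²(Δλ/2) = 0.008986.
c = 2·atan2(√a, √(1−a)) = 0.18988 rad → d = 6371·c ≈ 1209.70 km.

1210 km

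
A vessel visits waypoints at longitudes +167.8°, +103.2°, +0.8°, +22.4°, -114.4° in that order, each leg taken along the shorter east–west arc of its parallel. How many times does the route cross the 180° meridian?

0

Leg 1: +167.8° → +103.2°, shortest Δλ = -64.6° (west) — does not cross 180°.
Leg 2: +103.2° → +0.8°, shortest Δλ = -102.4° (west) — does not cross 180°.
Leg 3: +0.8° → +22.4°, shortest Δλ = 21.6° (east) — does not cross 180°.
Leg 4: +22.4° → -114.4°, shortest Δλ = -136.8° (west) — does not cross 180°.
Total crossings: 0.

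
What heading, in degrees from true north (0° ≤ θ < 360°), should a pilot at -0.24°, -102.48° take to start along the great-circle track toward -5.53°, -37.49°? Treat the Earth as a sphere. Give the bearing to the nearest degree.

Δλ = -37.49 − -102.48 = 64.99°.
θ = atan2( sin Δλ · cos φ₂ , cos φ₁ · sin φ₂ − sin φ₁ · cos φ₂ · cos Δλ )
  = atan2(0.90202, -0.09460) = 95.987° → normalised to [0°, 360°): 95.987°.

96°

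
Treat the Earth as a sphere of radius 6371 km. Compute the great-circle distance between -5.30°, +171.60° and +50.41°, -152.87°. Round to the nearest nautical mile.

Δλ = -152.87 − 171.60 = -324.47°; wrapped into (−180°, 180°]: 35.53°.
Δφ = 50.41 − -5.30 = 55.71°.
a = sin²(Δφ/2) + cos φ₁ · cos φ₂ · sin²(Δλ/2) = 0.277383.
c = 2·atan2(√a, √(1−a)) = 1.10936 rad → d = 6371·c ≈ 7067.74 km ≈ 3816.28 nmi.

3816 nmi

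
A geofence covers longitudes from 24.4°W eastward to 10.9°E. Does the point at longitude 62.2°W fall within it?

No

Band width going east from -24.4° to +10.9°: ((10.9 − -24.4) mod 360) = 35.3°.
Offset of -62.2° east of the west edge: ((-62.2 − -24.4) mod 360) = 322.2°.
322.2° > 35.3° ⇒ outside.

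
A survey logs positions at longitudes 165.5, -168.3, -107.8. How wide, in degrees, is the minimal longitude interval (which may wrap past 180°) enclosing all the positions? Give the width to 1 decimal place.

86.7°

Sort the longitudes: -168.3°, -107.8°, +165.5°.
Eastward gaps between consecutive values (wrapping around): 60.5°, 273.3°, 26.2°.
Largest gap = 273.3° ⇒ minimal covering band is its complement: 360° − 273.3° = 86.7°.
Band runs from +165.5° eastward to -107.8°, crossing the antimeridian.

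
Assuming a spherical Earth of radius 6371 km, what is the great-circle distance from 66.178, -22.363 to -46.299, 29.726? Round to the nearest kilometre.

13269 km

Δλ = 29.726 − -22.363 = 52.089°.
Δφ = -46.299 − 66.178 = -112.477°.
a = sin²(Δφ/2) + cos φ₁ · cos φ₂ · sin²(Δλ/2) = 0.744952.
c = 2·atan2(√a, √(1−a)) = 2.08278 rad → d = 6371·c ≈ 13269.37 km.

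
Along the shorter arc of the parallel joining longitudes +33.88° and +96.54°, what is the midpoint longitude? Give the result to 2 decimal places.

Signed shortest Δλ from +33.88° to +96.54° is +62.66°.
Midpoint longitude = +33.88° + (+62.66°)/2 = +33.88° + 31.33° = +65.21°.

+65.21°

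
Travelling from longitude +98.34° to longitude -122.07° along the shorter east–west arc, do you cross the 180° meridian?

Naïve |-122.07 − 98.34| = 220.41° > 180°, so the shorter arc goes the other way round — across 180°.
Signed shortest Δλ = ((-122.07 − 98.34 + 180) mod 360) − 180 = 139.59°.
Going east by 139.59° from +98.34° passes through 180° before reaching -122.07°.

Yes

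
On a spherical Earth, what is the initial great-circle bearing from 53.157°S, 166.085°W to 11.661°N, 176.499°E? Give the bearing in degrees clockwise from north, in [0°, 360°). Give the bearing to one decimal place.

341.4°

Δλ = 176.499 − -166.085 = 342.584°; wrapped into (−180°, 180°]: -17.416°.
θ = atan2( sin Δλ · cos φ₂ , cos φ₁ · sin φ₂ − sin φ₁ · cos φ₂ · cos Δλ )
  = atan2(-0.29313, 0.86903) = -18.640° → normalised to [0°, 360°): 341.360°.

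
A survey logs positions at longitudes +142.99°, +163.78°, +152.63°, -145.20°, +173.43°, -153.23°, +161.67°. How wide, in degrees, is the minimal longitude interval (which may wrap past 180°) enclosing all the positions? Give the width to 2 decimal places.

71.81°

Sort the longitudes: -153.23°, -145.20°, +142.99°, +152.63°, +161.67°, +163.78°, +173.43°.
Eastward gaps between consecutive values (wrapping around): 8.03°, 288.19°, 9.64°, 9.04°, 2.11°, 9.65°, 33.34°.
Largest gap = 288.19° ⇒ minimal covering band is its complement: 360° − 288.19° = 71.81°.
Band runs from +142.99° eastward to -145.20°, crossing the antimeridian.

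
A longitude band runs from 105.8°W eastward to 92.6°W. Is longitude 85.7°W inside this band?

Band width going east from -105.8° to -92.6°: ((-92.6 − -105.8) mod 360) = 13.2°.
Offset of -85.7° east of the west edge: ((-85.7 − -105.8) mod 360) = 20.1°.
20.1° > 13.2° ⇒ outside.

No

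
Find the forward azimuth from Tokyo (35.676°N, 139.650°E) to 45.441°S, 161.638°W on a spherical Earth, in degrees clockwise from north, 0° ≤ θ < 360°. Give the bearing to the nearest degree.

143°

Δλ = -161.638 − 139.650 = -301.288°; wrapped into (−180°, 180°]: 58.712°.
θ = atan2( sin Δλ · cos φ₂ , cos φ₁ · sin φ₂ − sin φ₁ · cos φ₂ · cos Δλ )
  = atan2(0.59960, -0.79132) = 142.848° → normalised to [0°, 360°): 142.848°.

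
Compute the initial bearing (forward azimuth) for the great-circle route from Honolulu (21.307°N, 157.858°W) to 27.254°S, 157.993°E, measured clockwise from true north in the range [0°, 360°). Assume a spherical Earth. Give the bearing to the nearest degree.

Δλ = 157.993 − -157.858 = 315.851°; wrapped into (−180°, 180°]: -44.149°.
θ = atan2( sin Δλ · cos φ₂ , cos φ₁ · sin φ₂ − sin φ₁ · cos φ₂ · cos Δλ )
  = atan2(-0.61920, -0.65842) = -136.758° → normalised to [0°, 360°): 223.242°.

223°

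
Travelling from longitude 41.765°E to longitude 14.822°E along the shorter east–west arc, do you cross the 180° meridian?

No

Signed shortest Δλ = ((14.822 − 41.765 + 180) mod 360) − 180 = -26.943°.
Going west by 26.943° from +41.765° reaches +14.822° without touching 180°.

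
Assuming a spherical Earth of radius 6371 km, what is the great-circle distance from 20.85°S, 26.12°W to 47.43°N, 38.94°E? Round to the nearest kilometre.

9979 km

Δλ = 38.94 − -26.12 = 65.06°.
Δφ = 47.43 − -20.85 = 68.28°.
a = sin²(Δφ/2) + cos φ₁ · cos φ₂ · sin²(Δλ/2) = 0.497772.
c = 2·atan2(√a, √(1−a)) = 1.56634 rad → d = 6371·c ≈ 9979.16 km.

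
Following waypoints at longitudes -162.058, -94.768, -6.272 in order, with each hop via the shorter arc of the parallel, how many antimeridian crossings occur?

Leg 1: -162.058° → -94.768°, shortest Δλ = 67.29° (east) — does not cross 180°.
Leg 2: -94.768° → -6.272°, shortest Δλ = 88.496° (east) — does not cross 180°.
Total crossings: 0.

0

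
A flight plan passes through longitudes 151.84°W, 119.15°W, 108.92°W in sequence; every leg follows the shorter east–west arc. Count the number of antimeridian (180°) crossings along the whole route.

Leg 1: -151.84° → -119.15°, shortest Δλ = 32.69° (east) — does not cross 180°.
Leg 2: -119.15° → -108.92°, shortest Δλ = 10.23° (east) — does not cross 180°.
Total crossings: 0.

0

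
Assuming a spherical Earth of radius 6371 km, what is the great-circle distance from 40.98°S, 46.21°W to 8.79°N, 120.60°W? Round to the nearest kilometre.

Δλ = -120.60 − -46.21 = -74.39°.
Δφ = 8.79 − -40.98 = 49.77°.
a = sin²(Δφ/2) + cos φ₁ · cos φ₂ · sin²(Δλ/2) = 0.449728.
c = 2·atan2(√a, √(1−a)) = 1.47008 rad → d = 6371·c ≈ 9365.89 km.

9366 km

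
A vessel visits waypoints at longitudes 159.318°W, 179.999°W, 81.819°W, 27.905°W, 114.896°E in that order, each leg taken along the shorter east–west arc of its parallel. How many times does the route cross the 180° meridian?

0

Leg 1: -159.318° → -179.999°, shortest Δλ = -20.681° (west) — does not cross 180°.
Leg 2: -179.999° → -81.819°, shortest Δλ = 98.18° (east) — does not cross 180°.
Leg 3: -81.819° → -27.905°, shortest Δλ = 53.914° (east) — does not cross 180°.
Leg 4: -27.905° → +114.896°, shortest Δλ = 142.801° (east) — does not cross 180°.
Total crossings: 0.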